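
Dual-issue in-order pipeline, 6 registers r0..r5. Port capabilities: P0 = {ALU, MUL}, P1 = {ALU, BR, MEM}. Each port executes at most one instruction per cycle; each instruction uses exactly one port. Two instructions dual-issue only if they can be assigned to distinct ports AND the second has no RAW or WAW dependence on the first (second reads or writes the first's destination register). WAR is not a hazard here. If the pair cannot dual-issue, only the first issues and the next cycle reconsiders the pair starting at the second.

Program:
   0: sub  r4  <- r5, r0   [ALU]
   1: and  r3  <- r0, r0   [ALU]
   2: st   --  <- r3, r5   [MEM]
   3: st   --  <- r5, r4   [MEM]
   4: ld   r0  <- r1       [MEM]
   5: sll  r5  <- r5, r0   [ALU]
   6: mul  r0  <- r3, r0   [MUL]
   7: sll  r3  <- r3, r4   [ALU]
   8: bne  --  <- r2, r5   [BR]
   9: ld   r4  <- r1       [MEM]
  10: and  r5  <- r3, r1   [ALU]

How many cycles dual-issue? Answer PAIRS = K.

PAIRS = 4

#0 head=0: sub.ALU and.ALU i0,i1 2-wide
#1 head=2: st.MEM i2 no-port MEM/MEM
#2 head=3: st.MEM i3 no-port MEM/MEM
#3 head=4: ld.MEM i4 RAW r0
#4 head=5: sll.ALU mul.MUL i5,i6 2-wide
#5 head=7: sll.ALU bne.BR i7,i8 2-wide
#6 head=9: ld.MEM and.ALU i9,i10 2-wide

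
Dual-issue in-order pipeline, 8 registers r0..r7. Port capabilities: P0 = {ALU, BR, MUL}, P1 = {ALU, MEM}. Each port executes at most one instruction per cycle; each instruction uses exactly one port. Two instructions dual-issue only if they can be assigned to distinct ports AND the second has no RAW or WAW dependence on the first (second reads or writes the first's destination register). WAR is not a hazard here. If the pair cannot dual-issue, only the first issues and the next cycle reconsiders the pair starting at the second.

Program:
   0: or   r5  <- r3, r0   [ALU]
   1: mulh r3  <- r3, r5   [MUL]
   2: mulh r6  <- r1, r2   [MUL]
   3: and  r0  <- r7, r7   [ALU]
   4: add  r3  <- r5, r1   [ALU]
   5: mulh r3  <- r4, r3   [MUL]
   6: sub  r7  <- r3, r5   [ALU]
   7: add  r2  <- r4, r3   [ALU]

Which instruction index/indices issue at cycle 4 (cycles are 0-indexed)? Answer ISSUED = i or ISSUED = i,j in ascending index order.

ISSUED = 5

t=0 i0:or.ALU ; RAW r5
t=1 i1:mulh.MUL ; no-port MUL/MUL
t=2 i2,i3:mulh.MUL+and.ALU ; pair
t=3 i4:add.ALU ; RAW+WAW r3
t=4 i5:mulh.MUL ; RAW r3
t=5 i6,i7:sub.ALU+add.ALU ; pair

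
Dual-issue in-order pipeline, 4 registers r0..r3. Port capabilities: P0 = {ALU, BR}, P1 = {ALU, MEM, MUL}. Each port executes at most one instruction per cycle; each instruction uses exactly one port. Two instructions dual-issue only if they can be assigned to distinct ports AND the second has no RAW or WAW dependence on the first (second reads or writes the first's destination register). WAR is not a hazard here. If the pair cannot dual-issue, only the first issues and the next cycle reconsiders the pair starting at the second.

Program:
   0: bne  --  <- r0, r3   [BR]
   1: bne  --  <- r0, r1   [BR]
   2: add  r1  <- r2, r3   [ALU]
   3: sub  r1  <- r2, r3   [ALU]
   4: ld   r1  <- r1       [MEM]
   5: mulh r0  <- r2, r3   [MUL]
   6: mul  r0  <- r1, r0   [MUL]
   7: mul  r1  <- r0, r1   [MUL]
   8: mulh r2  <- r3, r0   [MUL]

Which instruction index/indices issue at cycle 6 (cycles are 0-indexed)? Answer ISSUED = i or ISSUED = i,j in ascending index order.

t=0 i0:bne ; no-port BR/BR
t=1 i1&i2:bne/add ; dual
t=2 i3:sub ; RAW+WAW r1
t=3 i4:ld ; no-port MEM/MUL
t=4 i5:mulh ; no-port MUL/MUL
t=5 i6:mul ; no-port MUL/MUL
t=6 i7:mul ; no-port MUL/MUL
t=7 i8:mulh ; tail

ISSUED = 7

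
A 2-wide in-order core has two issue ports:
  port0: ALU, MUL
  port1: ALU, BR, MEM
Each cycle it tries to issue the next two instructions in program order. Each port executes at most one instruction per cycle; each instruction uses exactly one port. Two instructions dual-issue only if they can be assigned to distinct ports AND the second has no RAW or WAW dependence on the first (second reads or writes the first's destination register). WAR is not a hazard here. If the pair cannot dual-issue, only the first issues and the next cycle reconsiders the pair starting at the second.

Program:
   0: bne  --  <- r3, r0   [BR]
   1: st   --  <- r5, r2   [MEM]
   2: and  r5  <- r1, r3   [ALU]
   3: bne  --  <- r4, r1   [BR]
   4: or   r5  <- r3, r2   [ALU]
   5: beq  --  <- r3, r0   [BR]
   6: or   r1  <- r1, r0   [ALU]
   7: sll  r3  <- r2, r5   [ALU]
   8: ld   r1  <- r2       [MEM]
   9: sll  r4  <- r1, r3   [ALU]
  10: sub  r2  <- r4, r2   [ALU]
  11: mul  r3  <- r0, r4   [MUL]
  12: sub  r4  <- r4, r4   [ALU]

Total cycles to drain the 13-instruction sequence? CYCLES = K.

CYCLES = 8

c0: i0 bne.BR  no-port BR/MEM
c1: i1&i2 st.MEM+and.ALU  pair
c2: i3&i4 bne.BR+or.ALU  pair
c3: i5&i6 beq.BR+or.ALU  pair
c4: i7&i8 sll.ALU+ld.MEM  pair
c5: i9 sll.ALU  RAW r4
c6: i10&i11 sub.ALU+mul.MUL  pair
c7: i12 sub.ALU  tail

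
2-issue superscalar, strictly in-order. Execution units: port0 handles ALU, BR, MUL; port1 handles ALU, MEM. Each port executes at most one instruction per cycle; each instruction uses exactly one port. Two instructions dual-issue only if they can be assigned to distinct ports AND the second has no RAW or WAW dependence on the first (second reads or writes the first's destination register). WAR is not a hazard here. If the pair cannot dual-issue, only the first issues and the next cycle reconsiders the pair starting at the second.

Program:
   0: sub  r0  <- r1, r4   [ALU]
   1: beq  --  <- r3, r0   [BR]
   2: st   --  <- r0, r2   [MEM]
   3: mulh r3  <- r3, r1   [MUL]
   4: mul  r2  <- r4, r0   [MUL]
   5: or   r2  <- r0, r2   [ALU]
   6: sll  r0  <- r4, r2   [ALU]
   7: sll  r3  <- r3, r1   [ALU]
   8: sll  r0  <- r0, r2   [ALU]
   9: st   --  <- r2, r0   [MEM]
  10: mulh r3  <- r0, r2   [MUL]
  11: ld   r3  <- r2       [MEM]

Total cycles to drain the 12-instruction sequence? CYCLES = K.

c0: i0 sub.ALU  RAW r0
c1: i1/i2 beq.BR st.MEM  dual
c2: i3 mulh.MUL  no-port MUL/MUL
c3: i4 mul.MUL  RAW+WAW r2
c4: i5 or.ALU  RAW r2
c5: i6/i7 sll.ALU sll.ALU  dual
c6: i8 sll.ALU  RAW r0
c7: i9/i10 st.MEM mulh.MUL  dual
c8: i11 ld.MEM  tail

CYCLES = 9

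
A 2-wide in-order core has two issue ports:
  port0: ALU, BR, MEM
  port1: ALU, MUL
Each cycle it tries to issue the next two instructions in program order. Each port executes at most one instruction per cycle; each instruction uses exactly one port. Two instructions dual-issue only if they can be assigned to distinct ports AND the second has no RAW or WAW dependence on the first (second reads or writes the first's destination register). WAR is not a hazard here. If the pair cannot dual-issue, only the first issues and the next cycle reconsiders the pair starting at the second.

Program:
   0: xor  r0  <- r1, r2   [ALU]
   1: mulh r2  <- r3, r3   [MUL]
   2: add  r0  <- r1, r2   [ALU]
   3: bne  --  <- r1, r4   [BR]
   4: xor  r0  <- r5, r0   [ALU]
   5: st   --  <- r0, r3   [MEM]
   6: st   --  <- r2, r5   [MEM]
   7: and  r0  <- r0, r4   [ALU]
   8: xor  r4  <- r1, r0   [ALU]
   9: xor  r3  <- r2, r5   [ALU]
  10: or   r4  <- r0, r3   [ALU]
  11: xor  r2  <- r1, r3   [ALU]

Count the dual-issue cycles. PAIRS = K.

  cy0 -> i0/i1 (xor.ALU/mulh.MUL) 2-wide
  cy1 -> i2/i3 (add.ALU/bne.BR) 2-wide
  cy2 -> i4 (xor.ALU) RAW r0
  cy3 -> i5 (st.MEM) no-port MEM/MEM
  cy4 -> i6/i7 (st.MEM/and.ALU) 2-wide
  cy5 -> i8/i9 (xor.ALU/xor.ALU) 2-wide
  cy6 -> i10/i11 (or.ALU/xor.ALU) 2-wide

PAIRS = 5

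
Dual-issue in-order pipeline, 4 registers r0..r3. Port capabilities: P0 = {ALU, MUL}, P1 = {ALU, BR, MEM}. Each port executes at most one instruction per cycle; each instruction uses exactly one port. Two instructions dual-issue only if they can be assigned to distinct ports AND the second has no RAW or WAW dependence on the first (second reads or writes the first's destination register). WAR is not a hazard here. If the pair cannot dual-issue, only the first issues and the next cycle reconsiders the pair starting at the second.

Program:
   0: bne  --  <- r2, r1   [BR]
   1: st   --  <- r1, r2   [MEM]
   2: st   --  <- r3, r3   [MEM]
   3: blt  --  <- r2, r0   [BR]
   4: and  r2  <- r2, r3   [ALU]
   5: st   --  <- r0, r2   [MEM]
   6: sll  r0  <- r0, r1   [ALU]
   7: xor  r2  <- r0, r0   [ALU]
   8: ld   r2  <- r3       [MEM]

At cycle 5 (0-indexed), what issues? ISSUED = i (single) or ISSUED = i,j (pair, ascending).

ISSUED = 7

0. bne.BR @i0  | no-port BR/MEM
1. st.MEM @i1  | no-port MEM/MEM
2. st.MEM @i2  | no-port MEM/BR
3. blt.BR;and.ALU @i3&i4  | pair
4. st.MEM;sll.ALU @i5&i6  | pair
5. xor.ALU @i7  | WAW r2
6. ld.MEM @i8  | tail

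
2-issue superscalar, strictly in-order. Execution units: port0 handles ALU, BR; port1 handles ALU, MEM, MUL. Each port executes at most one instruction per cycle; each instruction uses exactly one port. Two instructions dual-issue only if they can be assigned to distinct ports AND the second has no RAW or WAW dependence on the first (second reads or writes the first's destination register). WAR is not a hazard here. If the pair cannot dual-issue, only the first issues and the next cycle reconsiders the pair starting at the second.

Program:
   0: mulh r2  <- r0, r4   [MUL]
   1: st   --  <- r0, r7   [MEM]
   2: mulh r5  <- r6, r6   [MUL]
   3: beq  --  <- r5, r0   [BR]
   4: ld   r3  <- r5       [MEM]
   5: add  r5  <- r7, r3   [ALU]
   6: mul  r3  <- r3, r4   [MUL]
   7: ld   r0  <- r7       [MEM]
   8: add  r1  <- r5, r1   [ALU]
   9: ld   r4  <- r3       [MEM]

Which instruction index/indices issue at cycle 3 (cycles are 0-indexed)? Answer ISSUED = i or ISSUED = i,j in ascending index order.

ISSUED = 3,4

[0] i0  mulh  -- no-port MUL/MEM
[1] i1  st  -- no-port MEM/MUL
[2] i2  mulh  -- RAW r5
[3] i3+i4  beq+ld  -- pair
[4] i5+i6  add+mul  -- pair
[5] i7+i8  ld+add  -- pair
[6] i9  ld  -- tail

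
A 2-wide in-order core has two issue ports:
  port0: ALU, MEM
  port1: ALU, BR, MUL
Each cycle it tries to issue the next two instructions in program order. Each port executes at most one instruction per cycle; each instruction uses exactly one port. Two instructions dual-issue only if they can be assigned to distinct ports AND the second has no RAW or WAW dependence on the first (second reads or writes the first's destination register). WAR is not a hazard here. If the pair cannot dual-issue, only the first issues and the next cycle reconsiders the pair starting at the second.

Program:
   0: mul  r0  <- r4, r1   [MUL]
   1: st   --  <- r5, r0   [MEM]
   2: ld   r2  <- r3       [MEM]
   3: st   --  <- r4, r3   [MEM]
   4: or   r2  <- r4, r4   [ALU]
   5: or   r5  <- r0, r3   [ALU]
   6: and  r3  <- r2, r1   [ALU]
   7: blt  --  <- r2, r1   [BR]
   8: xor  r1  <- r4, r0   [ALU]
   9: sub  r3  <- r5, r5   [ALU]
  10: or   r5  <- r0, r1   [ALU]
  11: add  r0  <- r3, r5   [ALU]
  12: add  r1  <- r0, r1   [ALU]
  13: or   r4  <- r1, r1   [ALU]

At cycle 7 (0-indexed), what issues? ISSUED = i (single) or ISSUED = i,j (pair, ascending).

ISSUED = 11

t=0 i0:mul ; RAW r0
t=1 i1:st ; no-port MEM/MEM
t=2 i2:ld ; no-port MEM/MEM
t=3 i3/i4:st;or ; 2-wide
t=4 i5/i6:or;and ; 2-wide
t=5 i7/i8:blt;xor ; 2-wide
t=6 i9/i10:sub;or ; 2-wide
t=7 i11:add ; RAW r0
t=8 i12:add ; RAW r1
t=9 i13:or ; tail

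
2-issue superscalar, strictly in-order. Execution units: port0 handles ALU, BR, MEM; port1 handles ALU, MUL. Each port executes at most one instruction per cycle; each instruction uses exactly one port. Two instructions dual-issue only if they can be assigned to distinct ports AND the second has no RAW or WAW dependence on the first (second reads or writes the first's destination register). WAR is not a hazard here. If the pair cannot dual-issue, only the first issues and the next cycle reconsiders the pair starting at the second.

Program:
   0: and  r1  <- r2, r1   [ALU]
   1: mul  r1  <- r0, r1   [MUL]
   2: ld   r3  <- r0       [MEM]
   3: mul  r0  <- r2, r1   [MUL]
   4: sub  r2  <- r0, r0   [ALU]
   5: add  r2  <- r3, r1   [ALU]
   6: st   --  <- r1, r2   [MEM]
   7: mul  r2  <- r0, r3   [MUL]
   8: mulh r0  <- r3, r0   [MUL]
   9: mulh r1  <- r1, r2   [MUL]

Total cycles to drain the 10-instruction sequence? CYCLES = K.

CYCLES = 8

#0 head=0: and i0 RAW+WAW r1
#1 head=1: mul+ld i1+i2 dual
#2 head=3: mul i3 RAW r0
#3 head=4: sub i4 WAW r2
#4 head=5: add i5 RAW r2
#5 head=6: st+mul i6+i7 dual
#6 head=8: mulh i8 no-port MUL/MUL
#7 head=9: mulh i9 tail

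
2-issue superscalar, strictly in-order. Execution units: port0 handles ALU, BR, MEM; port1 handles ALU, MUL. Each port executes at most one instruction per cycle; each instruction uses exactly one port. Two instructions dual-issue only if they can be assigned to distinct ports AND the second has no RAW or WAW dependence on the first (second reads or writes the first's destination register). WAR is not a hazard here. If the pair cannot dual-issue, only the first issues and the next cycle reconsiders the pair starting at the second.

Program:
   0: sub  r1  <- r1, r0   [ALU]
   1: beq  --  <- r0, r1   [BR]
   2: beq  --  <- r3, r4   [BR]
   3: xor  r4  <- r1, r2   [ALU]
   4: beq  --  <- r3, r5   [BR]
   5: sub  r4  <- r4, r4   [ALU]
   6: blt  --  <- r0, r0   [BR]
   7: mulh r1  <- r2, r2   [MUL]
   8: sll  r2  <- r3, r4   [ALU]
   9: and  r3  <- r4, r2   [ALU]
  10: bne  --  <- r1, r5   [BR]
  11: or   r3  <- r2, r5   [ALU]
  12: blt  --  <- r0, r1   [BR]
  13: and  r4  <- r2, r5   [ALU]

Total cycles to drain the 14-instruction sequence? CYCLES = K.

  cy0 -> i0 (sub) RAW r1
  cy1 -> i1 (beq) no-port BR/BR
  cy2 -> i2,i3 (beq+xor) dual
  cy3 -> i4,i5 (beq+sub) dual
  cy4 -> i6,i7 (blt+mulh) dual
  cy5 -> i8 (sll) RAW r2
  cy6 -> i9,i10 (and+bne) dual
  cy7 -> i11,i12 (or+blt) dual
  cy8 -> i13 (and) tail

CYCLES = 9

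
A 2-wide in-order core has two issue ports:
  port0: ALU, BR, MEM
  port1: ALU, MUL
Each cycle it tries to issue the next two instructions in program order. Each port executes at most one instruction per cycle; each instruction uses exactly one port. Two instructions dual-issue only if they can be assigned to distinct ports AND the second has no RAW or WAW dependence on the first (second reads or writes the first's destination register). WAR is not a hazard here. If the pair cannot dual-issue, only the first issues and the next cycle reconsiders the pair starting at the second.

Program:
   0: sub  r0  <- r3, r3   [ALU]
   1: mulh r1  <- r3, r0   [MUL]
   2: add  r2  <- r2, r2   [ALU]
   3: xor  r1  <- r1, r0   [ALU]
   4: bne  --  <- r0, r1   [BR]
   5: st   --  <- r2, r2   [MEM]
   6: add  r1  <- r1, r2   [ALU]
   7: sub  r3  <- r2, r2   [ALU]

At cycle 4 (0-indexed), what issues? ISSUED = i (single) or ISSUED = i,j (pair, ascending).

ISSUED = 5,6

t=0 i0:sub ; RAW r0
t=1 i1,i2:mulh add ; dual
t=2 i3:xor ; RAW r1
t=3 i4:bne ; no-port BR/MEM
t=4 i5,i6:st add ; dual
t=5 i7:sub ; tail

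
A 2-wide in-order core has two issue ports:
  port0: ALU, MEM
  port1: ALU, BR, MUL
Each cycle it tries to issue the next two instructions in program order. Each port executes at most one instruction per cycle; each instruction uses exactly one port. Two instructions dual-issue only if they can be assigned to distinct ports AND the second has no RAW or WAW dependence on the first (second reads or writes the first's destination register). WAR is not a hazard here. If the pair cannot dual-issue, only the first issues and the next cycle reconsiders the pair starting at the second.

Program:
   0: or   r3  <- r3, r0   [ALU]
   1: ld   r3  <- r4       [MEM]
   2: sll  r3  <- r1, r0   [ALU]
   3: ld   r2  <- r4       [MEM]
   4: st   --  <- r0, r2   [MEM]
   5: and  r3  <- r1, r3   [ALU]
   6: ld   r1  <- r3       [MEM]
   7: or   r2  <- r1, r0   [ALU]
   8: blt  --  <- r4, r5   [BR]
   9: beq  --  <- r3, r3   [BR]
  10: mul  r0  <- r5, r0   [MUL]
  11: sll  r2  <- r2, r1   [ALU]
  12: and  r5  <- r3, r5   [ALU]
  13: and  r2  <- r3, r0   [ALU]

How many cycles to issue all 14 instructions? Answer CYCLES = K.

t=0 i0:or.ALU ; WAW r3
t=1 i1:ld.MEM ; WAW r3
t=2 i2&i3:sll.ALU;ld.MEM ; 2-wide
t=3 i4&i5:st.MEM;and.ALU ; 2-wide
t=4 i6:ld.MEM ; RAW r1
t=5 i7&i8:or.ALU;blt.BR ; 2-wide
t=6 i9:beq.BR ; no-port BR/MUL
t=7 i10&i11:mul.MUL;sll.ALU ; 2-wide
t=8 i12&i13:and.ALU;and.ALU ; 2-wide

CYCLES = 9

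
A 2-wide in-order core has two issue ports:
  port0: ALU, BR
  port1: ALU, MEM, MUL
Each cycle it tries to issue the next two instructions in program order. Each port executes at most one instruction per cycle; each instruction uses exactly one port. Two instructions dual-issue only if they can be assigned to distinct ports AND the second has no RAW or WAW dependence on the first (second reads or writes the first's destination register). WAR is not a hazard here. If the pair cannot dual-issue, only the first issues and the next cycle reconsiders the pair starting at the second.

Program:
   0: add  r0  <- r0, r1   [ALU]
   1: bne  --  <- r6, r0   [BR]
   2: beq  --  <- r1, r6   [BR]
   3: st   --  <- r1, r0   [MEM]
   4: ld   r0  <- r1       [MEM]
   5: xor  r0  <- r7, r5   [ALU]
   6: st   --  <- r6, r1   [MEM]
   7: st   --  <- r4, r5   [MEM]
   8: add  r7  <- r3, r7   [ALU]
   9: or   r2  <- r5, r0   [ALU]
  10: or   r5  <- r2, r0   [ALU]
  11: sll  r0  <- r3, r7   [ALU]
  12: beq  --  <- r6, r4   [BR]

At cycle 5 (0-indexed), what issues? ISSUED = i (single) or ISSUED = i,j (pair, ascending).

ISSUED = 7,8

c0: i0 add.ALU  RAW r0
c1: i1 bne.BR  no-port BR/BR
c2: i2/i3 beq.BR;st.MEM  pair
c3: i4 ld.MEM  WAW r0
c4: i5/i6 xor.ALU;st.MEM  pair
c5: i7/i8 st.MEM;add.ALU  pair
c6: i9 or.ALU  RAW r2
c7: i10/i11 or.ALU;sll.ALU  pair
c8: i12 beq.BR  tail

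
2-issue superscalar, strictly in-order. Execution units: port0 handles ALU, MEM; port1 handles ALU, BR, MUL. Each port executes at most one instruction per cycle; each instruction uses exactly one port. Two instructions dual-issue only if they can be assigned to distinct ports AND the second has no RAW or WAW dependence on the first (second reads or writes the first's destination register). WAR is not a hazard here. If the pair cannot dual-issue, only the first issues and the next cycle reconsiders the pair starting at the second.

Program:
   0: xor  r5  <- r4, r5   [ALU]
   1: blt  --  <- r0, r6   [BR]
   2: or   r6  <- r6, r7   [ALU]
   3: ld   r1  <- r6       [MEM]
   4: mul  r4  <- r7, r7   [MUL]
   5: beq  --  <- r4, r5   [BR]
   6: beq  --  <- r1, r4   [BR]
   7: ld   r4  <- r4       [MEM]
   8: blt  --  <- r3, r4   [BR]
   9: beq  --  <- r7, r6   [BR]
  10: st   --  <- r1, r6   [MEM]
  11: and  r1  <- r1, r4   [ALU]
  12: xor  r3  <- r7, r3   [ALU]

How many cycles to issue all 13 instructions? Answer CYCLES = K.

c0: i0&i1 xor.ALU+blt.BR  dual
c1: i2 or.ALU  RAW r6
c2: i3&i4 ld.MEM+mul.MUL  dual
c3: i5 beq.BR  no-port BR/BR
c4: i6&i7 beq.BR+ld.MEM  dual
c5: i8 blt.BR  no-port BR/BR
c6: i9&i10 beq.BR+st.MEM  dual
c7: i11&i12 and.ALU+xor.ALU  dual

CYCLES = 8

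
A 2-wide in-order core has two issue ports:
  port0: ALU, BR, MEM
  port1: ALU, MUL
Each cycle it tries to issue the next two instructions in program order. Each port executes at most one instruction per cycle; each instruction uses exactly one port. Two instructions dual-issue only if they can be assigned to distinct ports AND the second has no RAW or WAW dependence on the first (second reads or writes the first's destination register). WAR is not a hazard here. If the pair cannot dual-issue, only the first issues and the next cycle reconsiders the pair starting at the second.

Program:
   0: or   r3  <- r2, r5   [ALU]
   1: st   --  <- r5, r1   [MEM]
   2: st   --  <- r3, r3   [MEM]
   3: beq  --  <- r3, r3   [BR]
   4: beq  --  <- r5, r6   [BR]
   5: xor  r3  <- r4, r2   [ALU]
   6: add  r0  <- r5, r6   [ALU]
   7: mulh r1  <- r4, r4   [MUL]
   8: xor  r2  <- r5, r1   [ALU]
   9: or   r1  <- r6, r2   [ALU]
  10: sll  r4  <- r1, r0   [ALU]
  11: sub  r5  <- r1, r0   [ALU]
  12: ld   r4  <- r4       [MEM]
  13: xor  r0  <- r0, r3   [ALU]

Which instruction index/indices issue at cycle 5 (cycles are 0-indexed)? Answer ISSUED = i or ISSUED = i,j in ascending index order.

[0] i0&i1  or;st  -- pair
[1] i2  st  -- no-port MEM/BR
[2] i3  beq  -- no-port BR/BR
[3] i4&i5  beq;xor  -- pair
[4] i6&i7  add;mulh  -- pair
[5] i8  xor  -- RAW r2
[6] i9  or  -- RAW r1
[7] i10&i11  sll;sub  -- pair
[8] i12&i13  ld;xor  -- pair

ISSUED = 8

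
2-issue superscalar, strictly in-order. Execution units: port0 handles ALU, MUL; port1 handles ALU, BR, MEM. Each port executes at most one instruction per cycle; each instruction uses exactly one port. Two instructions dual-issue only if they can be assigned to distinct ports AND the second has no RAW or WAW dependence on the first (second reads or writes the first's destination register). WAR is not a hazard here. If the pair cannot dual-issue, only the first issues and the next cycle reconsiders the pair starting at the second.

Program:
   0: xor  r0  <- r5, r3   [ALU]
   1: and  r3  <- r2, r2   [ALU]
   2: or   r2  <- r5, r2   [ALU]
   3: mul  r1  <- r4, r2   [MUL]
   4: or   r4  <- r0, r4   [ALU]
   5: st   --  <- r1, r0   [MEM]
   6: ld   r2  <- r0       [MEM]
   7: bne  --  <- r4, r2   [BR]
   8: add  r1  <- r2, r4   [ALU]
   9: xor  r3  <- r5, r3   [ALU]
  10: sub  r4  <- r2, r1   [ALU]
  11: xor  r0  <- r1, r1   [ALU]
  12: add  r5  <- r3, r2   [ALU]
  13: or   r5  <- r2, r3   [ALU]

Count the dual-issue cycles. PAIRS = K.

0. xor and @i0/i1  | 2-wide
1. or @i2  | RAW r2
2. mul or @i3/i4  | 2-wide
3. st @i5  | no-port MEM/MEM
4. ld @i6  | no-port MEM/BR
5. bne add @i7/i8  | 2-wide
6. xor sub @i9/i10  | 2-wide
7. xor add @i11/i12  | 2-wide
8. or @i13  | tail

PAIRS = 5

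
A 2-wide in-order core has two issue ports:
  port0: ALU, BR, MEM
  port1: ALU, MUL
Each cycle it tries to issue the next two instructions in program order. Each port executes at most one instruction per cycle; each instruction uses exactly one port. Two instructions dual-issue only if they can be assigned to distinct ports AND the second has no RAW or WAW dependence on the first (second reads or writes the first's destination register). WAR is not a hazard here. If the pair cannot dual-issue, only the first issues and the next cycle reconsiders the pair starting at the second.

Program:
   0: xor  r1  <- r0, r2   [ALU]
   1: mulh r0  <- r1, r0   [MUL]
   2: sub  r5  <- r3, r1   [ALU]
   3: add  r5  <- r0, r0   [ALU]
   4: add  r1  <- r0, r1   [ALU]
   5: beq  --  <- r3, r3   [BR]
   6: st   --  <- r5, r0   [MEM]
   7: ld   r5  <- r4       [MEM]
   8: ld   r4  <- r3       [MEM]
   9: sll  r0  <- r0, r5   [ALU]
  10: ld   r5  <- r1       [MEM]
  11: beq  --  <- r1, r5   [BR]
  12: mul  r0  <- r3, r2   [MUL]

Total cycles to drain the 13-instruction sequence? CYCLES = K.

CYCLES = 9

[0] i0  xor  -- RAW r1
[1] i1+i2  mulh sub  -- 2-wide
[2] i3+i4  add add  -- 2-wide
[3] i5  beq  -- no-port BR/MEM
[4] i6  st  -- no-port MEM/MEM
[5] i7  ld  -- no-port MEM/MEM
[6] i8+i9  ld sll  -- 2-wide
[7] i10  ld  -- no-port MEM/BR
[8] i11+i12  beq mul  -- 2-wide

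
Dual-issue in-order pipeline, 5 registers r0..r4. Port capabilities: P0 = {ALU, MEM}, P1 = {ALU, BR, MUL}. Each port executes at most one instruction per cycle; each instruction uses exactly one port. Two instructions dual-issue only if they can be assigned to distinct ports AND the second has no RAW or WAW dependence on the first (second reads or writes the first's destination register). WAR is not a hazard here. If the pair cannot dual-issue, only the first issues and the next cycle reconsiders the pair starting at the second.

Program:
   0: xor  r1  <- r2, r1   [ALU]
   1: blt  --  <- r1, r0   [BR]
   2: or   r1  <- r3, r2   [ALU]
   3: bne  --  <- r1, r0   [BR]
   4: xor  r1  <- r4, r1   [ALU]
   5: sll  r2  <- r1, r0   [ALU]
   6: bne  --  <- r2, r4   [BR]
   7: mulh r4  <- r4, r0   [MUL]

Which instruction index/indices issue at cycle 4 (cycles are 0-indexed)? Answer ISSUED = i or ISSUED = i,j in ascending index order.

0. xor @i0  | RAW r1
1. blt+or @i1&i2  | dual
2. bne+xor @i3&i4  | dual
3. sll @i5  | RAW r2
4. bne @i6  | no-port BR/MUL
5. mulh @i7  | tail

ISSUED = 6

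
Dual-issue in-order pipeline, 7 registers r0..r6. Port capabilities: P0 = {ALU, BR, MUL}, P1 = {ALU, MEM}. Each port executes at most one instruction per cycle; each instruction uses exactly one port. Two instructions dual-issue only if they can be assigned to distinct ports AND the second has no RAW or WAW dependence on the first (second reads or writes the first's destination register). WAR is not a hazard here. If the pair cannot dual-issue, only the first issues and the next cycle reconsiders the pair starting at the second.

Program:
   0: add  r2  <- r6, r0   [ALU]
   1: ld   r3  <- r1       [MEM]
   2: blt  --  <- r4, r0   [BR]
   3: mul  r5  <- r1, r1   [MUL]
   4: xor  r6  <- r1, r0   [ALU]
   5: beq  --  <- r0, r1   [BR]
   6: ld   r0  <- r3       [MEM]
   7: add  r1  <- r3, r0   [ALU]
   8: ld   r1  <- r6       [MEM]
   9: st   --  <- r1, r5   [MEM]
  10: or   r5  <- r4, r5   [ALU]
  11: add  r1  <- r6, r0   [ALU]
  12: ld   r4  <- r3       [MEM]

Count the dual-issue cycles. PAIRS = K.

PAIRS = 5

t=0 i0/i1:add.ALU ld.MEM ; dual
t=1 i2:blt.BR ; no-port BR/MUL
t=2 i3/i4:mul.MUL xor.ALU ; dual
t=3 i5/i6:beq.BR ld.MEM ; dual
t=4 i7:add.ALU ; WAW r1
t=5 i8:ld.MEM ; no-port MEM/MEM
t=6 i9/i10:st.MEM or.ALU ; dual
t=7 i11/i12:add.ALU ld.MEM ; dual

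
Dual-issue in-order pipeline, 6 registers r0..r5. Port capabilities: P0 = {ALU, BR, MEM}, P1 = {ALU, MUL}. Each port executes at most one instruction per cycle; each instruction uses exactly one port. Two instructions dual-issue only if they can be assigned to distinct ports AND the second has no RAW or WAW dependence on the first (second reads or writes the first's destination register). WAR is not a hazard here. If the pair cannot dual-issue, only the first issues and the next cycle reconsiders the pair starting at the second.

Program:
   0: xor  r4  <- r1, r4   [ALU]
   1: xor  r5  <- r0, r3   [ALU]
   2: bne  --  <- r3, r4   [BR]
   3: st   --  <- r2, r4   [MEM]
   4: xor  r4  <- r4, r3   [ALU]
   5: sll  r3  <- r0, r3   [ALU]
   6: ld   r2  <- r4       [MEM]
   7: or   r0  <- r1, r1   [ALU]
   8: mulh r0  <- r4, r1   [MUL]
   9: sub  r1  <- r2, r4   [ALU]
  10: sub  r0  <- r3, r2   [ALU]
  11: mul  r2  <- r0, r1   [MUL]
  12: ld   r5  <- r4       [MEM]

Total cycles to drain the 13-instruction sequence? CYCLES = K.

CYCLES = 8

c0: i0+i1 xor.ALU+xor.ALU  2-wide
c1: i2 bne.BR  no-port BR/MEM
c2: i3+i4 st.MEM+xor.ALU  2-wide
c3: i5+i6 sll.ALU+ld.MEM  2-wide
c4: i7 or.ALU  WAW r0
c5: i8+i9 mulh.MUL+sub.ALU  2-wide
c6: i10 sub.ALU  RAW r0
c7: i11+i12 mul.MUL+ld.MEM  2-wide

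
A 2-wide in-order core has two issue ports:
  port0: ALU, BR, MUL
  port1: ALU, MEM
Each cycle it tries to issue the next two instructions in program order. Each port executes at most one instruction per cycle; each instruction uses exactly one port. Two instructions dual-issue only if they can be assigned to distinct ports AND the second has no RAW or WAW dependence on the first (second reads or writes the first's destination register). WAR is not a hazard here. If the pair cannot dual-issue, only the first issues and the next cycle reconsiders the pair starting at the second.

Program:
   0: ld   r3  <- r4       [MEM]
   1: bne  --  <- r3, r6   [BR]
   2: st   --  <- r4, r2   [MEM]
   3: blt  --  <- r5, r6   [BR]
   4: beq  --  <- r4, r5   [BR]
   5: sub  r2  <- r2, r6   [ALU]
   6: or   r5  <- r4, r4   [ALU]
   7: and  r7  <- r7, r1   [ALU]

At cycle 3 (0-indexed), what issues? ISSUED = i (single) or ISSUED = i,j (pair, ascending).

0. ld @i0  | RAW r3
1. bne/st @i1&i2  | pair
2. blt @i3  | no-port BR/BR
3. beq/sub @i4&i5  | pair
4. or/and @i6&i7  | pair

ISSUED = 4,5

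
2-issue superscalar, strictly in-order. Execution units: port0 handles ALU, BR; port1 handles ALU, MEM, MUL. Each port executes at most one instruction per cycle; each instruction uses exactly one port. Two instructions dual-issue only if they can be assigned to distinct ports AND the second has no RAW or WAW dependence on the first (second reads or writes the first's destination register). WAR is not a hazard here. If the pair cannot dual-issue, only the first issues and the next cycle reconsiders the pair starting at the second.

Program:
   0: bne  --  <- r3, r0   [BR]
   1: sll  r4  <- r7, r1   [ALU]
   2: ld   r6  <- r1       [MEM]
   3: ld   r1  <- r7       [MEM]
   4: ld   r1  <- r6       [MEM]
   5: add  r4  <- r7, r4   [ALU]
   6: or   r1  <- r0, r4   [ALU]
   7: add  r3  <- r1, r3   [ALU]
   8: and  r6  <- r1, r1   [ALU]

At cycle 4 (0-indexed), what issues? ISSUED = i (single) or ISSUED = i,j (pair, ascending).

ISSUED = 6

  cy0 -> i0,i1 (bne sll) 2-wide
  cy1 -> i2 (ld) no-port MEM/MEM
  cy2 -> i3 (ld) no-port MEM/MEM
  cy3 -> i4,i5 (ld add) 2-wide
  cy4 -> i6 (or) RAW r1
  cy5 -> i7,i8 (add and) 2-wide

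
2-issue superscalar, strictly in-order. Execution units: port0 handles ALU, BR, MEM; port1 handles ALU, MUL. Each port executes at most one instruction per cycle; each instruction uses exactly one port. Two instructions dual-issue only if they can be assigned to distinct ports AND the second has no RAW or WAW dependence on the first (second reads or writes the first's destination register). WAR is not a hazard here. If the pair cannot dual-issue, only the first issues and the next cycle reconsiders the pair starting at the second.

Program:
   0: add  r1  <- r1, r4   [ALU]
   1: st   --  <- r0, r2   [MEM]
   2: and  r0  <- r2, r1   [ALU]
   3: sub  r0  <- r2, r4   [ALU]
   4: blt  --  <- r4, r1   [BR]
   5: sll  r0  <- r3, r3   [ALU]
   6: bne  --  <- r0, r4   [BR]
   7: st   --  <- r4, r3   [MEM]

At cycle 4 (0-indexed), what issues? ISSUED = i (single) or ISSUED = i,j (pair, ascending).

t=0 i0/i1:add;st ; pair
t=1 i2:and ; WAW r0
t=2 i3/i4:sub;blt ; pair
t=3 i5:sll ; RAW r0
t=4 i6:bne ; no-port BR/MEM
t=5 i7:st ; tail

ISSUED = 6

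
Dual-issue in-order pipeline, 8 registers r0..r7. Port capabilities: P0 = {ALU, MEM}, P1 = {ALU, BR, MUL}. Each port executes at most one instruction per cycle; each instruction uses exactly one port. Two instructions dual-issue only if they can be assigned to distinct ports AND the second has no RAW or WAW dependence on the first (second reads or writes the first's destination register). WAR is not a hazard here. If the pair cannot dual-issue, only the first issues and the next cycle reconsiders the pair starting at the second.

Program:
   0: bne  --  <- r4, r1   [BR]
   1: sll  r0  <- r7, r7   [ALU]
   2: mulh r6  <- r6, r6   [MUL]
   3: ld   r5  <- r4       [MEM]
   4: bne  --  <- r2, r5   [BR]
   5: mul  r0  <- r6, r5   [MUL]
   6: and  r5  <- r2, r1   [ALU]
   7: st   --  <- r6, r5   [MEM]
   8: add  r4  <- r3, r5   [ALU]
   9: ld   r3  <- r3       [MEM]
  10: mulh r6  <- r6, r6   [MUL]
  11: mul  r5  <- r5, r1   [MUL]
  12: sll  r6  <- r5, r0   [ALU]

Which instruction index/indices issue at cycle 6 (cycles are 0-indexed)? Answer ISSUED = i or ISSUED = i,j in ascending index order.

ISSUED = 11

0. bne sll @i0&i1  | dual
1. mulh ld @i2&i3  | dual
2. bne @i4  | no-port BR/MUL
3. mul and @i5&i6  | dual
4. st add @i7&i8  | dual
5. ld mulh @i9&i10  | dual
6. mul @i11  | RAW r5
7. sll @i12  | tail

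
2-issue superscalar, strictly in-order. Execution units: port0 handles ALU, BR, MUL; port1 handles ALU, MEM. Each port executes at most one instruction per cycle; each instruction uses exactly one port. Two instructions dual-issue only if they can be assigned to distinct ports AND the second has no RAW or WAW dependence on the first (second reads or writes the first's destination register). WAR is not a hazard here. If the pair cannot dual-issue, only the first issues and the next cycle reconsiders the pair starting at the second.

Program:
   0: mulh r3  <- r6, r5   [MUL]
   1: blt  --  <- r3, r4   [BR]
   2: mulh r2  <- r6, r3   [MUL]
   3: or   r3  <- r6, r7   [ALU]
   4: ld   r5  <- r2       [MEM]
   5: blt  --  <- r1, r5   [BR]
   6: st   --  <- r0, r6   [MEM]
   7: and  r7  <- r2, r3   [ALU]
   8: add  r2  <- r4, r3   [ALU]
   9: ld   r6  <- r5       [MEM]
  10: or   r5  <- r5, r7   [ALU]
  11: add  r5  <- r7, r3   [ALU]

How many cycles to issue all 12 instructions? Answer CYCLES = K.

0. mulh.MUL @i0  | no-port MUL/BR
1. blt.BR @i1  | no-port BR/MUL
2. mulh.MUL or.ALU @i2&i3  | 2-wide
3. ld.MEM @i4  | RAW r5
4. blt.BR st.MEM @i5&i6  | 2-wide
5. and.ALU add.ALU @i7&i8  | 2-wide
6. ld.MEM or.ALU @i9&i10  | 2-wide
7. add.ALU @i11  | tail

CYCLES = 8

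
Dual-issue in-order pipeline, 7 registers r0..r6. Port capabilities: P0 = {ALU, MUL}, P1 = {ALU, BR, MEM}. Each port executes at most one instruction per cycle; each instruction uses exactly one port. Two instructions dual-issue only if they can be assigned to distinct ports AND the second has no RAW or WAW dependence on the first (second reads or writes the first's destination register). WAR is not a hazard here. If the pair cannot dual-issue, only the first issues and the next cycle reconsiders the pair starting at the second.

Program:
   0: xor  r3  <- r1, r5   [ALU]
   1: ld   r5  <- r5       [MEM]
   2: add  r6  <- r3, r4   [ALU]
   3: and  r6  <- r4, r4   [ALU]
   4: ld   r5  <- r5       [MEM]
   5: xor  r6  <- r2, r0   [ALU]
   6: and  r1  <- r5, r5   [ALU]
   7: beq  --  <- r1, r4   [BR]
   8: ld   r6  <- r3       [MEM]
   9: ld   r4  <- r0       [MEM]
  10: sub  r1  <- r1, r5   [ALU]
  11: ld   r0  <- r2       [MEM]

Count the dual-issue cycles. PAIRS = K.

PAIRS = 4

0. xor.ALU+ld.MEM @i0+i1  | 2-wide
1. add.ALU @i2  | WAW r6
2. and.ALU+ld.MEM @i3+i4  | 2-wide
3. xor.ALU+and.ALU @i5+i6  | 2-wide
4. beq.BR @i7  | no-port BR/MEM
5. ld.MEM @i8  | no-port MEM/MEM
6. ld.MEM+sub.ALU @i9+i10  | 2-wide
7. ld.MEM @i11  | tail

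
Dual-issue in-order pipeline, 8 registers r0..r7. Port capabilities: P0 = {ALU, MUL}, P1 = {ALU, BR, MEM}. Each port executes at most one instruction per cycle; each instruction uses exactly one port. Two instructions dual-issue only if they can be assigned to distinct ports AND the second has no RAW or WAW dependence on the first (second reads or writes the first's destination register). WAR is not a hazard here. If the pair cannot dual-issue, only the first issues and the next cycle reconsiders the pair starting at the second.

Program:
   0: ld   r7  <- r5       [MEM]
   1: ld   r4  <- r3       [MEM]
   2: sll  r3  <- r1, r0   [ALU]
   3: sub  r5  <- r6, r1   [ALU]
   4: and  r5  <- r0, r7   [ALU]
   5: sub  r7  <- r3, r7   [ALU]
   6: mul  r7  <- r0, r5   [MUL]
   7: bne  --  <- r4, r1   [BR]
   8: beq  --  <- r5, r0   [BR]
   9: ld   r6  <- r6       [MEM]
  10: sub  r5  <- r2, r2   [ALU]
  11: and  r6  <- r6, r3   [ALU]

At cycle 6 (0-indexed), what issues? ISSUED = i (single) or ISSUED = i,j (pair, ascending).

c0: i0 ld  no-port MEM/MEM
c1: i1+i2 ld;sll  2-wide
c2: i3 sub  WAW r5
c3: i4+i5 and;sub  2-wide
c4: i6+i7 mul;bne  2-wide
c5: i8 beq  no-port BR/MEM
c6: i9+i10 ld;sub  2-wide
c7: i11 and  tail

ISSUED = 9,10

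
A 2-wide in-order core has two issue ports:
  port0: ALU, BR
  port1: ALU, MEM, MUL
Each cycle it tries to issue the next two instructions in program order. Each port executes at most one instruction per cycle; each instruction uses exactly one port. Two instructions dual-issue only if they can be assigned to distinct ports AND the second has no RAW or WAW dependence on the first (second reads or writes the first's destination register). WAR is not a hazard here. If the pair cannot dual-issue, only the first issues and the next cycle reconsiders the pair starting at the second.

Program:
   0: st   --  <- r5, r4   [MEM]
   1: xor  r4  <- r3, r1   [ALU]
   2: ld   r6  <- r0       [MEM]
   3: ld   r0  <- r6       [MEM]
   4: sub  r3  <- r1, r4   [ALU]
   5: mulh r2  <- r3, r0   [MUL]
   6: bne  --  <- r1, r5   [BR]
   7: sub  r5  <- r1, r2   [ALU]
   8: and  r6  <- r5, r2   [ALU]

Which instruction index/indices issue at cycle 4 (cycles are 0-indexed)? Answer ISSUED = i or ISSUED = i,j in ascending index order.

ISSUED = 7

#0 head=0: st.MEM/xor.ALU i0/i1 pair
#1 head=2: ld.MEM i2 no-port MEM/MEM
#2 head=3: ld.MEM/sub.ALU i3/i4 pair
#3 head=5: mulh.MUL/bne.BR i5/i6 pair
#4 head=7: sub.ALU i7 RAW r5
#5 head=8: and.ALU i8 tail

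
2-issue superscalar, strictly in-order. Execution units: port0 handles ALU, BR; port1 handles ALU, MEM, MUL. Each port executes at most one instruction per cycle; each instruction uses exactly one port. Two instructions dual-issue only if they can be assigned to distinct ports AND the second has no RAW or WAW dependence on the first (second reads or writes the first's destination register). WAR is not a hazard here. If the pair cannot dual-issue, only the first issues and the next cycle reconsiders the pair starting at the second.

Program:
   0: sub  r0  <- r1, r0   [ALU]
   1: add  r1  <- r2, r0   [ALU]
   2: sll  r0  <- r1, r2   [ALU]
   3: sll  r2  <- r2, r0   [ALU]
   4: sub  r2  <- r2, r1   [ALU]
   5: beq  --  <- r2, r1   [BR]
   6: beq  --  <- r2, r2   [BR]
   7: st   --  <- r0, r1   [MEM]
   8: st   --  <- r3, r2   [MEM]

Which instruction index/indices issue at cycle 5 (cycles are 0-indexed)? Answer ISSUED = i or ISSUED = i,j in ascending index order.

ISSUED = 5

#0 head=0: sub.ALU i0 RAW r0
#1 head=1: add.ALU i1 RAW r1
#2 head=2: sll.ALU i2 RAW r0
#3 head=3: sll.ALU i3 RAW+WAW r2
#4 head=4: sub.ALU i4 RAW r2
#5 head=5: beq.BR i5 no-port BR/BR
#6 head=6: beq.BR;st.MEM i6/i7 pair
#7 head=8: st.MEM i8 tail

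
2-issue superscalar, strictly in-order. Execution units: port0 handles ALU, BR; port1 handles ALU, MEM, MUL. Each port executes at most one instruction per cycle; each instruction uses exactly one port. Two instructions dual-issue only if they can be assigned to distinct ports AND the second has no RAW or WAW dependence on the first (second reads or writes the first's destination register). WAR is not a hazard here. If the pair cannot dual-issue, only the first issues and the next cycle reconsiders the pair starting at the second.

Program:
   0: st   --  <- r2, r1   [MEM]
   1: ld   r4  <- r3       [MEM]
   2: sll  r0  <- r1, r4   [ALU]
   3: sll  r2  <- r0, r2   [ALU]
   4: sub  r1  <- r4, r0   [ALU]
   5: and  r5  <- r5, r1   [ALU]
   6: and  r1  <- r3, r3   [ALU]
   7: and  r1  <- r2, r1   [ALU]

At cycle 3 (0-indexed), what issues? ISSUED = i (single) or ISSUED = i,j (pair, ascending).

ISSUED = 3,4

t=0 i0:st ; no-port MEM/MEM
t=1 i1:ld ; RAW r4
t=2 i2:sll ; RAW r0
t=3 i3+i4:sll;sub ; pair
t=4 i5+i6:and;and ; pair
t=5 i7:and ; tail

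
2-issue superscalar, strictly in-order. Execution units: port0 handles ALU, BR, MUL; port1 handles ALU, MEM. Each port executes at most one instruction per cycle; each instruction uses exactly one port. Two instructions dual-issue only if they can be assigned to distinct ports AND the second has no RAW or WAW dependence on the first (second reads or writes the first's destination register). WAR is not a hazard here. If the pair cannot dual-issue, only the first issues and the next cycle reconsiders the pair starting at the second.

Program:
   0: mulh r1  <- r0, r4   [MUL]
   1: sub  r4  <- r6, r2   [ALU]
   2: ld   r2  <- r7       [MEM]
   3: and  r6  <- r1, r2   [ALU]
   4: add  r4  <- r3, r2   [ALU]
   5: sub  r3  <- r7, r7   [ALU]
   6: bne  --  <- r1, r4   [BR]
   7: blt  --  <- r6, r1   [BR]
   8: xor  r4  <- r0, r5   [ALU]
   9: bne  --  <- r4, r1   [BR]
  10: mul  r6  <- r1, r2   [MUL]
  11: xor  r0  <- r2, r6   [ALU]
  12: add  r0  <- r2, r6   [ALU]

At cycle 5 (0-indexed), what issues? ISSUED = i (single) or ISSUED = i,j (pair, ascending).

c0: i0,i1 mulh+sub  pair
c1: i2 ld  RAW r2
c2: i3,i4 and+add  pair
c3: i5,i6 sub+bne  pair
c4: i7,i8 blt+xor  pair
c5: i9 bne  no-port BR/MUL
c6: i10 mul  RAW r6
c7: i11 xor  WAW r0
c8: i12 add  tail

ISSUED = 9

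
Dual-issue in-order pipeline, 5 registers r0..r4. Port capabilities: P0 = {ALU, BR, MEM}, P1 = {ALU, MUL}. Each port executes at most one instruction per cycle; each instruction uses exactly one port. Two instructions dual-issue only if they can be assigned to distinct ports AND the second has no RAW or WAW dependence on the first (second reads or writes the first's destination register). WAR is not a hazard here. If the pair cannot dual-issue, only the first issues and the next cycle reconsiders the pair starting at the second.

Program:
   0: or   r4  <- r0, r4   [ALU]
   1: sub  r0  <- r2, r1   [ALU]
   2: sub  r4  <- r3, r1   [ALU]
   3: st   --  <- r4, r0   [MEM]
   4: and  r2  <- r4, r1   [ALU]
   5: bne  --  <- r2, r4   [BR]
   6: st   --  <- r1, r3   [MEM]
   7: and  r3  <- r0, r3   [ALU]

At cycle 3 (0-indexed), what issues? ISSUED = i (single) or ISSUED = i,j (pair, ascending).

ISSUED = 5

0. or;sub @i0+i1  | 2-wide
1. sub @i2  | RAW r4
2. st;and @i3+i4  | 2-wide
3. bne @i5  | no-port BR/MEM
4. st;and @i6+i7  | 2-wide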